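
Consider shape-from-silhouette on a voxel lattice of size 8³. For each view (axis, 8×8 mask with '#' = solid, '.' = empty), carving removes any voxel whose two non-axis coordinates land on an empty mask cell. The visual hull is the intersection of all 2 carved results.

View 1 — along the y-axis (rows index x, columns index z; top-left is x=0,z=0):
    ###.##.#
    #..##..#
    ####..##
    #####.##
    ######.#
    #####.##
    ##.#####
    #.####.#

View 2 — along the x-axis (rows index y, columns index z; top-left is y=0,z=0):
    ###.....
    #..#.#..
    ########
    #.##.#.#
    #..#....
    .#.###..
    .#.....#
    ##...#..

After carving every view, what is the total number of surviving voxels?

voxel count = 193

start: 8×8×8 = 512 voxels
  1. axis=1 (XZ plane), |mask|=50  ⇒  voxels=400
  2. axis=0 (YZ plane), |mask|=30  ⇒  voxels=193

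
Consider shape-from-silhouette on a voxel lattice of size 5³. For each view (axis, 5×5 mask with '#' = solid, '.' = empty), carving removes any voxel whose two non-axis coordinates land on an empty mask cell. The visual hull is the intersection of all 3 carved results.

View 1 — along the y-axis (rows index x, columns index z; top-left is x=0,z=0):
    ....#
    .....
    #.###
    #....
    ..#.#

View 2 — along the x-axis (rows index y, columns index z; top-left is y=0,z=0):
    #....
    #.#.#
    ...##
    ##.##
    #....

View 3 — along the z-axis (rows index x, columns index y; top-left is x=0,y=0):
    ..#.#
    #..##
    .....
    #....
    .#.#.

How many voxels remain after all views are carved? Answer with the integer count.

before carving: 125 voxels (5×5×5)
  1. axis=1 (XZ plane), |mask|=8  ⇒  voxels=40
  2. axis=0 (YZ plane), |mask|=11  ⇒  voxels=21
  3. axis=2 (XY plane), |mask|=8  ⇒  voxels=5

voxel count = 5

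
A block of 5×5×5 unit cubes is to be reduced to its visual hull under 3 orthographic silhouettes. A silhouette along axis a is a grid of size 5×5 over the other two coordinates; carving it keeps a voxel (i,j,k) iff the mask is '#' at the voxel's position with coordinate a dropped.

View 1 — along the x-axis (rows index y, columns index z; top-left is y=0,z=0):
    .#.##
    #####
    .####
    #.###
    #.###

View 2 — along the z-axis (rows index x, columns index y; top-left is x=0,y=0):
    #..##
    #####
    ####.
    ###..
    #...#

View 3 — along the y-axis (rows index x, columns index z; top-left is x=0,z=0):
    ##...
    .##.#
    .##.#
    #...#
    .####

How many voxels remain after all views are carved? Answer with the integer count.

voxel count = 35

initial block: 5^3 = 125
[1] x-view keeps 20 columns → grid now 100
[2] z-view keeps 17 columns → grid now 66
[3] y-view keeps 14 columns → grid now 35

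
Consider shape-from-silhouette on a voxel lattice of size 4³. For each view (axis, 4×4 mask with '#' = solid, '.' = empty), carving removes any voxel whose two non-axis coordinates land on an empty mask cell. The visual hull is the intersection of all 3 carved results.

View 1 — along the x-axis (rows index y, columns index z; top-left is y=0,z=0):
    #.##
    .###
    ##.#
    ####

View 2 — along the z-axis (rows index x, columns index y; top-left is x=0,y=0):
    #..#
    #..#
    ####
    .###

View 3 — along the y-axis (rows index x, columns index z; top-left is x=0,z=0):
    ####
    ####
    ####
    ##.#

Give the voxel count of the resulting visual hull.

voxel count = 35

full grid |V| = 64
after view 1 [x-axis, 13 of 16 cells solid] → remaining = 52
after view 2 [z-axis, 11 of 16 cells solid] → remaining = 37
after view 3 [y-axis, 15 of 16 cells solid] → remaining = 35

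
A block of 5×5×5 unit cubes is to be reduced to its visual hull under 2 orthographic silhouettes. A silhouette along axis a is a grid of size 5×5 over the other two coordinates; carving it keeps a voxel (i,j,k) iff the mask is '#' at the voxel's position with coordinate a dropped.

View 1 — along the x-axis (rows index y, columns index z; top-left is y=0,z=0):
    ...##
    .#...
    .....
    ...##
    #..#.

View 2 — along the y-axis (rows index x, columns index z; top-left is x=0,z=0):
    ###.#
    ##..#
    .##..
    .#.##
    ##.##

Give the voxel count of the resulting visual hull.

initial block: 5^3 = 125
after view 1 [x-axis, 7 of 25 cells solid] → remaining = 35
after view 2 [y-axis, 16 of 25 cells solid] → remaining = 22

22 voxels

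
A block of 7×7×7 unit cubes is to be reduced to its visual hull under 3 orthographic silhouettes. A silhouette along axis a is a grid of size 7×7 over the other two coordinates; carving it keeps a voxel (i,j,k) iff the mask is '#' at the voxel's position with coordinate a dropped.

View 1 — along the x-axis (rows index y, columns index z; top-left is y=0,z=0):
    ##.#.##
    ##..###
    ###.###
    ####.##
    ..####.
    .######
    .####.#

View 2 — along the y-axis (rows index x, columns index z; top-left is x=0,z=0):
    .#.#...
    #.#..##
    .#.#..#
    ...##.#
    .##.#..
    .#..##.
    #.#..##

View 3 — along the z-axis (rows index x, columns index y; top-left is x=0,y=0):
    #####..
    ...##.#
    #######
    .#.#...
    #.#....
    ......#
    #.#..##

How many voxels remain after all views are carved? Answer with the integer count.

start: 7×7×7 = 343 voxels
after view 1 [x-axis, 37 of 49 cells solid] → remaining = 259
after view 2 [y-axis, 22 of 49 cells solid] → remaining = 119
after view 3 [z-axis, 24 of 49 cells solid] → remaining = 54

voxel count = 54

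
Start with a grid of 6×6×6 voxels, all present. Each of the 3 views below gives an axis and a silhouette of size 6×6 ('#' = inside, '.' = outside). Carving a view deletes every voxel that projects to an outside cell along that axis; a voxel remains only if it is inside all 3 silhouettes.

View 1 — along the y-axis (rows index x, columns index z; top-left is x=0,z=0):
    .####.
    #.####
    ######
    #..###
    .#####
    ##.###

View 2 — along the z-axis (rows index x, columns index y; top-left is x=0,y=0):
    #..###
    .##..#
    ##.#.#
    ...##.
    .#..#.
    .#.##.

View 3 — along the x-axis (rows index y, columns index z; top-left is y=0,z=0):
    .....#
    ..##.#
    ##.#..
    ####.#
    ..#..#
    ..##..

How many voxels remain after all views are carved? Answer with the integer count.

remaining voxels: 40

initial block: 6^3 = 216
  1. axis=1 (XZ plane), |mask|=29  ⇒  voxels=174
  2. axis=2 (XY plane), |mask|=18  ⇒  voxels=88
  3. axis=0 (YZ plane), |mask|=16  ⇒  voxels=40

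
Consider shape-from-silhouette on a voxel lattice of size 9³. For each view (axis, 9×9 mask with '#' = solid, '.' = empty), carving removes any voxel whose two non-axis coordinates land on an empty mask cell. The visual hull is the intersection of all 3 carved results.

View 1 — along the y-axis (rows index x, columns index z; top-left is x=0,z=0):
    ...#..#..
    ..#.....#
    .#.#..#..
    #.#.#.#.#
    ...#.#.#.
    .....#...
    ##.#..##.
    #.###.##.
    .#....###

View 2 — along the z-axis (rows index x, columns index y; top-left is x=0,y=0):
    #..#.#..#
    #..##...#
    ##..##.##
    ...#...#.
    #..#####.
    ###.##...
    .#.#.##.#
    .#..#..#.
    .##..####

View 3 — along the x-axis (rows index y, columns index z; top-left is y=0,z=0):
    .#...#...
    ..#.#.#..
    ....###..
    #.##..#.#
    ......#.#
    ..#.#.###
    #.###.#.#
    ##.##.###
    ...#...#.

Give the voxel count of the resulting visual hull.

before carving: 729 voxels (9×9×9)
[1] y-view keeps 31 columns → grid now 279
[2] z-view keeps 41 columns → grid now 134
[3] x-view keeps 35 columns → grid now 63

63 voxels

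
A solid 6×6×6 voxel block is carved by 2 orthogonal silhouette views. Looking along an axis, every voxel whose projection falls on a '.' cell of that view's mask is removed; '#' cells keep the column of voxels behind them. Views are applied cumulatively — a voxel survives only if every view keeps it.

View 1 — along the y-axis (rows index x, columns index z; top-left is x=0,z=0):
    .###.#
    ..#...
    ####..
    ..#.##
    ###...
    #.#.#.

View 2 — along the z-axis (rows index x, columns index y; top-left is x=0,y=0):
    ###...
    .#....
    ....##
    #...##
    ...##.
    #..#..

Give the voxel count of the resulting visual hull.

start: 6×6×6 = 216 voxels
after view 1 [y-axis, 18 of 36 cells solid] → remaining = 108
after view 2 [z-axis, 13 of 36 cells solid] → remaining = 42

remaining voxels: 42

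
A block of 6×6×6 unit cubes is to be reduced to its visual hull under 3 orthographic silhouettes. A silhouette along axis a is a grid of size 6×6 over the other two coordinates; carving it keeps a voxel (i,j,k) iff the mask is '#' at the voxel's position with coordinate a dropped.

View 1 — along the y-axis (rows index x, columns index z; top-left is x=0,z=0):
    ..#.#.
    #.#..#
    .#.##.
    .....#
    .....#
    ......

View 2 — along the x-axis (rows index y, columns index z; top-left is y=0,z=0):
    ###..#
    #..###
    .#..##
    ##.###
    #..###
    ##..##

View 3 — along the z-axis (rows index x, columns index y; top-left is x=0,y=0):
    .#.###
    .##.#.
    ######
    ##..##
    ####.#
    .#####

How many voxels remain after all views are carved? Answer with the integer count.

remaining voxels: 30

full grid |V| = 216
V1 y: intersect with XZ mask (10 set) -- 60 left
V2 x: intersect with YZ mask (24 set) -- 42 left
V3 z: intersect with XY mask (27 set) -- 30 left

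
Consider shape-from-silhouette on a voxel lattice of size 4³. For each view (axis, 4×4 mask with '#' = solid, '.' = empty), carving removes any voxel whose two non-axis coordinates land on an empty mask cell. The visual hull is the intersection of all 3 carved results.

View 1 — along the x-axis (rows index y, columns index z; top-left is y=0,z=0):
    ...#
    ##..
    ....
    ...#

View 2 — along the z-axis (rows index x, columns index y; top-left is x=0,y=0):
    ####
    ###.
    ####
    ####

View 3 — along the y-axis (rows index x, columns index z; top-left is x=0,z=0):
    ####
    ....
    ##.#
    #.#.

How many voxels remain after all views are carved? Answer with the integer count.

remaining voxels: 9

start: 4×4×4 = 64 voxels
after view 1 [x-axis, 4 of 16 cells solid] → remaining = 16
after view 2 [z-axis, 15 of 16 cells solid] → remaining = 15
after view 3 [y-axis, 9 of 16 cells solid] → remaining = 9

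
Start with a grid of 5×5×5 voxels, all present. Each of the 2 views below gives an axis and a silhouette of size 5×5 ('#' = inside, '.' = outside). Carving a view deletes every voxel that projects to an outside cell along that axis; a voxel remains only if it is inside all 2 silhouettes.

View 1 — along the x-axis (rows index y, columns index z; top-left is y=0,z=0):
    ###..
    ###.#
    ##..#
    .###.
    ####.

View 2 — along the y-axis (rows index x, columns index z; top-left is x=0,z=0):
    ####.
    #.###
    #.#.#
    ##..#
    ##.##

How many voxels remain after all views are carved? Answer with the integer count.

initial block: 5^3 = 125
[1] x-view keeps 17 columns → grid now 85
[2] y-view keeps 18 columns → grid now 61

remaining voxels: 61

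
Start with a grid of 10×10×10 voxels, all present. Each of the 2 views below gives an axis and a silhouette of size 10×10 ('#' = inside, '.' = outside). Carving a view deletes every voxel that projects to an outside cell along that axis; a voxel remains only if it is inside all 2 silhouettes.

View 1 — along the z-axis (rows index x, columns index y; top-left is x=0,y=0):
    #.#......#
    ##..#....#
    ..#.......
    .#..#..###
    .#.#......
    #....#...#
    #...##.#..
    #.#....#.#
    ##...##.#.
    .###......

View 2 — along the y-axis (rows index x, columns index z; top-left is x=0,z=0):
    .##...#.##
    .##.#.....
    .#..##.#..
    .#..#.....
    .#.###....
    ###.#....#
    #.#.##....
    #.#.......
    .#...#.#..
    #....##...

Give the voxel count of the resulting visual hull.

|visual hull| = 112

start: 10×10×10 = 1000 voxels
  1. axis=2 (XY plane), |mask|=34  ⇒  voxels=340
  2. axis=1 (XZ plane), |mask|=35  ⇒  voxels=112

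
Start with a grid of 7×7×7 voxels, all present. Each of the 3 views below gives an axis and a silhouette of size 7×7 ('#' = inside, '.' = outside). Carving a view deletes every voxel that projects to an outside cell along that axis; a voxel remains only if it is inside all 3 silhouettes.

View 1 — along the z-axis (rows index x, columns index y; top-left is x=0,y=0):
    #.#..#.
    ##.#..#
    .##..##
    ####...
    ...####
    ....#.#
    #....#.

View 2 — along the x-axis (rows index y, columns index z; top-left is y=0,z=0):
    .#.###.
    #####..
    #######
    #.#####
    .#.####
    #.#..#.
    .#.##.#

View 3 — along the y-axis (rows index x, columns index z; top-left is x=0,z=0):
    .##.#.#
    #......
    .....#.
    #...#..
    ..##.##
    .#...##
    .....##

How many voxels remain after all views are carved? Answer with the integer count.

before carving: 343 voxels (7×7×7)
step 1: project along z, AND mask (23/49) → |grid| = 161
step 2: project along x, AND mask (34/49) → |grid| = 108
step 3: project along y, AND mask (17/49) → |grid| = 36

36 voxels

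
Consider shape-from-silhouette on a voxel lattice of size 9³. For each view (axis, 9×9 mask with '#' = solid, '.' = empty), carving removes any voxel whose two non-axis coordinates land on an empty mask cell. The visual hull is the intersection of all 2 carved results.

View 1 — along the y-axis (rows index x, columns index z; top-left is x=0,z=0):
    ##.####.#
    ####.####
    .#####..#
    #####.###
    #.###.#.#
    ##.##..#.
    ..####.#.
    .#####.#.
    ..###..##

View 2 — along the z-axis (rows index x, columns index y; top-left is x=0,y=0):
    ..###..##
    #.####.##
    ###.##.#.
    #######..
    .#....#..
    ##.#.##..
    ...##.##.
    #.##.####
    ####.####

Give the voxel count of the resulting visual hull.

remaining voxels: 322

full grid |V| = 729
V1 y: intersect with XZ mask (56 set) -- 504 left
V2 z: intersect with XY mask (51 set) -- 322 left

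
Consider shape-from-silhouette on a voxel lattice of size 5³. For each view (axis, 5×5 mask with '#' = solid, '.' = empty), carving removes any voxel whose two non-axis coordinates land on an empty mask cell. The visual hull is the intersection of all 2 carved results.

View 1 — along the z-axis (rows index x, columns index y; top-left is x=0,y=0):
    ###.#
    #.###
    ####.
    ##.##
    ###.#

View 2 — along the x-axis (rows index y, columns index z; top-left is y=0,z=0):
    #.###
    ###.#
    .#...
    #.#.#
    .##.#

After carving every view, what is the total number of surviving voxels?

61 voxels

start: 5×5×5 = 125 voxels
V1 z: intersect with XY mask (20 set) -- 100 left
V2 x: intersect with YZ mask (15 set) -- 61 left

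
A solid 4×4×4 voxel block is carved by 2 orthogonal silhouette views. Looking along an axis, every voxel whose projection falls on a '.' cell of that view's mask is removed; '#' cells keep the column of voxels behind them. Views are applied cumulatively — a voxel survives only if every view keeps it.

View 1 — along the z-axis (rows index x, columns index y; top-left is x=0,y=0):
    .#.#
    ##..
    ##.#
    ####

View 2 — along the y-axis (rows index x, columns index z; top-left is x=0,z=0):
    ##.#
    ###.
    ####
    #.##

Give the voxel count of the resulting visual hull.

36 voxels

initial block: 4^3 = 64
step 1: project along z, AND mask (11/16) → |grid| = 44
step 2: project along y, AND mask (13/16) → |grid| = 36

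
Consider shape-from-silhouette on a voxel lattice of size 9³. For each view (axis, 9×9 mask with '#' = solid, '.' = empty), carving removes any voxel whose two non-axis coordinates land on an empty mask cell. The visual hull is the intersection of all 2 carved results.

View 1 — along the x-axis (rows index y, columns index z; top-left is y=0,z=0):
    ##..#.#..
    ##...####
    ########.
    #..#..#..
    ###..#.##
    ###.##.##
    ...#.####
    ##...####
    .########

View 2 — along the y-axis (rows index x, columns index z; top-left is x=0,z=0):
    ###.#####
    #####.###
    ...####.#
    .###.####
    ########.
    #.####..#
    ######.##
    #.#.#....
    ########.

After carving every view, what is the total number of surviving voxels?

start: 9×9×9 = 729 voxels
carve view 1 (along x, YZ-mask fill 53/81): 477 voxels remain
carve view 2 (along y, XZ-mask fill 61/81): 352 voxels remain

|visual hull| = 352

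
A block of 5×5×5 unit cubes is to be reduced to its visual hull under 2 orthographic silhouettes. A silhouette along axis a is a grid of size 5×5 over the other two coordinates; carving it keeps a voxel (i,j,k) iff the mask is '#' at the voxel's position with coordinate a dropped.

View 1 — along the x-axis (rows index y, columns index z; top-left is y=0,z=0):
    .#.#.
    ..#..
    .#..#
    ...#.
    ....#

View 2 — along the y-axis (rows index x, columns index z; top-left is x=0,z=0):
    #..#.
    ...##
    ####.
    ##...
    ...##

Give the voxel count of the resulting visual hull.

initial block: 5^3 = 125
  1. axis=0 (YZ plane), |mask|=7  ⇒  voxels=35
  2. axis=1 (XZ plane), |mask|=12  ⇒  voxels=17

remaining voxels: 17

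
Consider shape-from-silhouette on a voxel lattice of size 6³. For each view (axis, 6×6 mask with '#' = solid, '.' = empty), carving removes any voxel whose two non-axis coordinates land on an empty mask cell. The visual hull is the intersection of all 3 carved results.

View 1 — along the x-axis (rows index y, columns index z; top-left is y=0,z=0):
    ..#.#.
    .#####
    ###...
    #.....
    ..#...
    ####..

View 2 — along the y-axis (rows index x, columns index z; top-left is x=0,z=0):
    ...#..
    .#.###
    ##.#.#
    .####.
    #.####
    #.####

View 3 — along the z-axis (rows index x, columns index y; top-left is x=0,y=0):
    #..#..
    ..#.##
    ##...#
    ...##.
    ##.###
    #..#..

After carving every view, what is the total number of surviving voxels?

initial block: 6^3 = 216
step 1: project along x, AND mask (16/36) → |grid| = 96
step 2: project along y, AND mask (23/36) → |grid| = 57
step 3: project along z, AND mask (17/36) → |grid| = 24

|visual hull| = 24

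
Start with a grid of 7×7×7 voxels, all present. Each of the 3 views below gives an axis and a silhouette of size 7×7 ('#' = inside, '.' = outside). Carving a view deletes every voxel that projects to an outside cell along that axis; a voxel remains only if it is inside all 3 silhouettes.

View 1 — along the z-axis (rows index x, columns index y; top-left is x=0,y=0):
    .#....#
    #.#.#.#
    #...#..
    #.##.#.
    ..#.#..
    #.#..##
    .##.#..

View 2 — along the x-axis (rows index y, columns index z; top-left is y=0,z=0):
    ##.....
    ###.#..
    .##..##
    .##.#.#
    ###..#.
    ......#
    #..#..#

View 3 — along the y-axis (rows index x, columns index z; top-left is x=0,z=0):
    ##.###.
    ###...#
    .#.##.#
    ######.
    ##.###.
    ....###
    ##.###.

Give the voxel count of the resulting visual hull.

voxel count = 42

full grid |V| = 343
V1 z: intersect with XY mask (21 set) -- 147 left
V2 x: intersect with YZ mask (22 set) -- 67 left
V3 y: intersect with XZ mask (32 set) -- 42 left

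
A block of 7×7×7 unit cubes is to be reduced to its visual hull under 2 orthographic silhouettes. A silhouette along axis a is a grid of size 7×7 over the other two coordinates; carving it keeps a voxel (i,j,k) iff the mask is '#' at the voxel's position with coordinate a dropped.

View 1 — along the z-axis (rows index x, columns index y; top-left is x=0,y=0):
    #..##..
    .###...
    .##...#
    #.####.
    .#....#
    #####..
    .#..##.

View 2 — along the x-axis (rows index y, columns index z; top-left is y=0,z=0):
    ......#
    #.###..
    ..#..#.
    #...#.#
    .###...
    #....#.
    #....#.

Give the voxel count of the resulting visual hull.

initial block: 7^3 = 343
carve view 1 (along z, XY-mask fill 24/49): 168 voxels remain
carve view 2 (along x, YZ-mask fill 17/49): 63 voxels remain

remaining voxels: 63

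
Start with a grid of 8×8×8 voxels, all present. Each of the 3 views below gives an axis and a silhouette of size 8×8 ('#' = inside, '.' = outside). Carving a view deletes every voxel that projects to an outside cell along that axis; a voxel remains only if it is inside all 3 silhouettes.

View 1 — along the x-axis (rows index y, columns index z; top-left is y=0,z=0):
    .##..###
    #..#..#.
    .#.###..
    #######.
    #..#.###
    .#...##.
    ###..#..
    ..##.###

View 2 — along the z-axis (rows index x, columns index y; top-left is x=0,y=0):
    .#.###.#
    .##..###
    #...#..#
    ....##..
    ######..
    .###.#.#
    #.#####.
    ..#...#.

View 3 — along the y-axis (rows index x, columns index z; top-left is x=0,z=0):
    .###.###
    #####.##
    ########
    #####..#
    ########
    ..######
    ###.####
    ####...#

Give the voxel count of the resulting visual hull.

full grid |V| = 512
V1 x: intersect with YZ mask (36 set) -- 288 left
V2 z: intersect with XY mask (34 set) -- 150 left
V3 y: intersect with XZ mask (53 set) -- 127 left

voxel count = 127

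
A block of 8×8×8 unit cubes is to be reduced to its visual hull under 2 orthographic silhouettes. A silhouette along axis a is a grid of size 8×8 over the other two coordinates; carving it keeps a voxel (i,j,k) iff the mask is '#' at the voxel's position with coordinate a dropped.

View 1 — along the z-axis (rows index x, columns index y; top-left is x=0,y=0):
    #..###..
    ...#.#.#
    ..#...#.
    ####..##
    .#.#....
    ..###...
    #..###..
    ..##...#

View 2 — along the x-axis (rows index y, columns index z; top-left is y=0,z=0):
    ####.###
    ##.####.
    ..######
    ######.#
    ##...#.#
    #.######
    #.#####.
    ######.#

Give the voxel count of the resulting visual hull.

remaining voxels: 172

full grid |V| = 512
  1. axis=2 (XY plane), |mask|=27  ⇒  voxels=216
  2. axis=0 (YZ plane), |mask|=50  ⇒  voxels=172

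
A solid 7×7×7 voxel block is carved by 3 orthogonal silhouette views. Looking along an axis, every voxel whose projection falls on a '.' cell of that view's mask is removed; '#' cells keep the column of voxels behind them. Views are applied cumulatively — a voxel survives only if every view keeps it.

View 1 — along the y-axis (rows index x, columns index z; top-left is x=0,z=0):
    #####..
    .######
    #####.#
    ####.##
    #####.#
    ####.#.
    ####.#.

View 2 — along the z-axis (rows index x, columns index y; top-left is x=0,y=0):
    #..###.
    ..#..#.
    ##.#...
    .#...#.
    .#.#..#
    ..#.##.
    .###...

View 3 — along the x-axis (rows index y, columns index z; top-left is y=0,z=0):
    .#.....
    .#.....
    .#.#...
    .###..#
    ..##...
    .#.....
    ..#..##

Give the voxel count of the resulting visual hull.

remaining voxels: 36

initial block: 7^3 = 343
step 1: project along y, AND mask (39/49) → |grid| = 273
step 2: project along z, AND mask (20/49) → |grid| = 110
step 3: project along x, AND mask (14/49) → |grid| = 36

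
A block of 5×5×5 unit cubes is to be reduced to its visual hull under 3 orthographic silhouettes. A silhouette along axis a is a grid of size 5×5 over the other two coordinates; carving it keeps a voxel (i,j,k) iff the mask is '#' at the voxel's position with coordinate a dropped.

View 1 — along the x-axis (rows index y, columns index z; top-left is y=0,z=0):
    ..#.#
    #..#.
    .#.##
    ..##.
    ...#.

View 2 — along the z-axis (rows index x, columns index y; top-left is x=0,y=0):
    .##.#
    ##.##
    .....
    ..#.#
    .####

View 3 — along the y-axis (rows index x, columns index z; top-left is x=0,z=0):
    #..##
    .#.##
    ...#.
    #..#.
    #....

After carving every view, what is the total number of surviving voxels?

start: 5×5×5 = 125 voxels
[1] x-view keeps 10 columns → grid now 50
[2] z-view keeps 13 columns → grid now 25
[3] y-view keeps 10 columns → grid now 12

voxel count = 12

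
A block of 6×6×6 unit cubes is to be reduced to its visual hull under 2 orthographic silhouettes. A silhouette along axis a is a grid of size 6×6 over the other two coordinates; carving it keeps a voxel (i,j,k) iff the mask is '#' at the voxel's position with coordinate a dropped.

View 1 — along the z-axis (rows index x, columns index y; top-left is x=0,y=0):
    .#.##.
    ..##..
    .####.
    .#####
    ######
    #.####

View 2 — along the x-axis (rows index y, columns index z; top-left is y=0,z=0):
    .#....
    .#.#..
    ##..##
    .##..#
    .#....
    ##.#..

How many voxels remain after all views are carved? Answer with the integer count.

full grid |V| = 216
after view 1 [z-axis, 25 of 36 cells solid] → remaining = 150
after view 2 [x-axis, 14 of 36 cells solid] → remaining = 62

|visual hull| = 62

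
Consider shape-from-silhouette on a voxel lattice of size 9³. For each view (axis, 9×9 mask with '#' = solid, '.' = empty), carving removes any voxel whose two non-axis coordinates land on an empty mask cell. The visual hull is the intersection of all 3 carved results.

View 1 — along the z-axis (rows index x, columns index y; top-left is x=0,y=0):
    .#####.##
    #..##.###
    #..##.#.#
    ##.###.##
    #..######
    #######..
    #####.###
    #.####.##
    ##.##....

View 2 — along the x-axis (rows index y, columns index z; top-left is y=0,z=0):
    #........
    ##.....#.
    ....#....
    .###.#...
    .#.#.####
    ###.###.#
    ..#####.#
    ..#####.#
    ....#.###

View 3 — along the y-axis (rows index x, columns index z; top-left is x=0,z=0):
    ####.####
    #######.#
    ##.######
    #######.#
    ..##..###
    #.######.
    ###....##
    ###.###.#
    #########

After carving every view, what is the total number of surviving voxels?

before carving: 729 voxels (9×9×9)
  1. axis=2 (XY plane), |mask|=58  ⇒  voxels=522
  2. axis=0 (YZ plane), |mask|=38  ⇒  voxels=246
  3. axis=1 (XZ plane), |mask|=65  ⇒  voxels=193

remaining voxels: 193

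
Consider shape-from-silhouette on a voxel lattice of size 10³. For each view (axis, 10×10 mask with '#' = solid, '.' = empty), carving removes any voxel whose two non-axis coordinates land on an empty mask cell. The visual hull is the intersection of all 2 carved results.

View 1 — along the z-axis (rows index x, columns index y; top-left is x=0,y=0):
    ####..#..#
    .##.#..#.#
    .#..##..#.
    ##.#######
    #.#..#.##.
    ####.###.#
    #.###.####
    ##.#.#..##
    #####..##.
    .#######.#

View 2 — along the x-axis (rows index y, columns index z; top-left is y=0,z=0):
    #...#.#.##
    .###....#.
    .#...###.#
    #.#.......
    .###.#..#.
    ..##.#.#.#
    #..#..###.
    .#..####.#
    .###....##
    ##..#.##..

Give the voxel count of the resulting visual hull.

|visual hull| = 308

full grid |V| = 1000
after view 1 [z-axis, 66 of 100 cells solid] → remaining = 660
after view 2 [x-axis, 47 of 100 cells solid] → remaining = 308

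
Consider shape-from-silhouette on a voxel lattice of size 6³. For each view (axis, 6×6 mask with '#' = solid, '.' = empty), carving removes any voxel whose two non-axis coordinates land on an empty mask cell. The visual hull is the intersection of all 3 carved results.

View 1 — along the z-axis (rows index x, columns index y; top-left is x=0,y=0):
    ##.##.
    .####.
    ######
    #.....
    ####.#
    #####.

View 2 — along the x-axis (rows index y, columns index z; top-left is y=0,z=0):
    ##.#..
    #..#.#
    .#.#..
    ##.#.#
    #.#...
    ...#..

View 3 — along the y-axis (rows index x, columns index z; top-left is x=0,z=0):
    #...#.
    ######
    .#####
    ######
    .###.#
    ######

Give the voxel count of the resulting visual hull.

full grid |V| = 216
V1 z: intersect with XY mask (25 set) -- 150 left
V2 x: intersect with YZ mask (15 set) -- 68 left
V3 y: intersect with XZ mask (29 set) -- 53 left

remaining voxels: 53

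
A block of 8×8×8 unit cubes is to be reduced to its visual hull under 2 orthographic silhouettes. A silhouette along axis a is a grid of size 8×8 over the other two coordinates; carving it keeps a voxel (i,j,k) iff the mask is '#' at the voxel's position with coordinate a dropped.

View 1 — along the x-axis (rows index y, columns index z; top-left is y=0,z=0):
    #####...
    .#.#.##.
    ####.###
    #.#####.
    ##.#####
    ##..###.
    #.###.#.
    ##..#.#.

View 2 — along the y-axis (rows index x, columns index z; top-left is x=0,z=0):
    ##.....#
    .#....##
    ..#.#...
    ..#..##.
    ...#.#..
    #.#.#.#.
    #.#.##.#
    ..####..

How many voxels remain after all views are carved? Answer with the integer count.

before carving: 512 voxels (8×8×8)
  1. axis=0 (YZ plane), |mask|=43  ⇒  voxels=344
  2. axis=1 (XZ plane), |mask|=26  ⇒  voxels=136

voxel count = 136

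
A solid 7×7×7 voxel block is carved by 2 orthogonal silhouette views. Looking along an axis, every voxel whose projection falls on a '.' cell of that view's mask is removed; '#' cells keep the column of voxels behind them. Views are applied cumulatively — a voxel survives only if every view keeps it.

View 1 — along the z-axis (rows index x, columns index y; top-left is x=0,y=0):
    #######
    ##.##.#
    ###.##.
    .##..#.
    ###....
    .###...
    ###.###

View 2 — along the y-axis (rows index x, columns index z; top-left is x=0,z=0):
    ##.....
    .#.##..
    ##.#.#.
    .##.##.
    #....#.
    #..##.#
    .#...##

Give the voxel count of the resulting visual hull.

start: 7×7×7 = 343 voxels
after view 1 [z-axis, 32 of 49 cells solid] → remaining = 224
after view 2 [y-axis, 22 of 49 cells solid] → remaining = 97

remaining voxels: 97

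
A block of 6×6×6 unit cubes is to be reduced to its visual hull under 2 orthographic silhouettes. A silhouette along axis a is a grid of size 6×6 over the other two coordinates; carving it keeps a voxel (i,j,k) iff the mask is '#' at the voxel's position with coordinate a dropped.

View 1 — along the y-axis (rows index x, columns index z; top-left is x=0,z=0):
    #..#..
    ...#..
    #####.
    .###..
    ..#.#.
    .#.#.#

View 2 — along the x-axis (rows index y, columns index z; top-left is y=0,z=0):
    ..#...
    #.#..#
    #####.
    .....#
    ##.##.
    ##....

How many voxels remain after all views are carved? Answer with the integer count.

|visual hull| = 42

start: 6×6×6 = 216 voxels
after view 1 [y-axis, 16 of 36 cells solid] → remaining = 96
after view 2 [x-axis, 16 of 36 cells solid] → remaining = 42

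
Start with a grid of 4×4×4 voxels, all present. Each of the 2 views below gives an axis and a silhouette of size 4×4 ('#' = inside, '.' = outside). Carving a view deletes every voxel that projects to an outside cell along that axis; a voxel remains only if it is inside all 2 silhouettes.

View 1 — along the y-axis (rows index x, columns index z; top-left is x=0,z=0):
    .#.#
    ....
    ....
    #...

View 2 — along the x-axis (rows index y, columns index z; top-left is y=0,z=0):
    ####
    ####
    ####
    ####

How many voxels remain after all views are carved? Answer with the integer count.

voxel count = 12

full grid |V| = 64
carve view 1 (along y, XZ-mask fill 3/16): 12 voxels remain
carve view 2 (along x, YZ-mask fill 16/16): 12 voxels remain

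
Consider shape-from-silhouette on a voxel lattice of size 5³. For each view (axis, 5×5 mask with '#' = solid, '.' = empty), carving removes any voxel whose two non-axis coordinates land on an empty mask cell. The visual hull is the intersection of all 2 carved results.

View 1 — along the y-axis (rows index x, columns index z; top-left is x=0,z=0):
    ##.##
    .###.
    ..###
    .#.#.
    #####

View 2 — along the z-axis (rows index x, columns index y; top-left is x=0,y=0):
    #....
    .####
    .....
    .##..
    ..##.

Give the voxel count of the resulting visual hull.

remaining voxels: 30

initial block: 5^3 = 125
  1. axis=1 (XZ plane), |mask|=17  ⇒  voxels=85
  2. axis=2 (XY plane), |mask|=9  ⇒  voxels=30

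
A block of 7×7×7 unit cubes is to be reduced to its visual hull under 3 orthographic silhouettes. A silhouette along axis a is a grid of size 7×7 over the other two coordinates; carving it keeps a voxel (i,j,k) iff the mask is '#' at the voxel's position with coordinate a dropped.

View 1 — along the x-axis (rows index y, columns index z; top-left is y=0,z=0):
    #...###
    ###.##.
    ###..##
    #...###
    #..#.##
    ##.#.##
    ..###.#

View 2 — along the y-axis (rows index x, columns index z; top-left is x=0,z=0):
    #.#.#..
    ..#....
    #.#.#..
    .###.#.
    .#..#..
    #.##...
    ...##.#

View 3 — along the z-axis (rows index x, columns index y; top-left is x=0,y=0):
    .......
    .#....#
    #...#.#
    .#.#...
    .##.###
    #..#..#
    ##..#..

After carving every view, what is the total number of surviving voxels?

start: 7×7×7 = 343 voxels
after view 1 [x-axis, 31 of 49 cells solid] → remaining = 217
after view 2 [y-axis, 19 of 49 cells solid] → remaining = 76
after view 3 [z-axis, 18 of 49 cells solid] → remaining = 25

25 voxels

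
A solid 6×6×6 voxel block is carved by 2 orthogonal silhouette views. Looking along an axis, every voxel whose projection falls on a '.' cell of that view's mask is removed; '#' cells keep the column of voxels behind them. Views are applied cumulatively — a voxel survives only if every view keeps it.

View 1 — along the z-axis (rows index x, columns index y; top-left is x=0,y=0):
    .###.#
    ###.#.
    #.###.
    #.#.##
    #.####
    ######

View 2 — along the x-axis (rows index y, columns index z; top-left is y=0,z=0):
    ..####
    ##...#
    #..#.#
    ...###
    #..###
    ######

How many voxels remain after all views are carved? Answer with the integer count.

initial block: 6^3 = 216
V1 z: intersect with XY mask (27 set) -- 162 left
V2 x: intersect with YZ mask (23 set) -- 103 left

|visual hull| = 103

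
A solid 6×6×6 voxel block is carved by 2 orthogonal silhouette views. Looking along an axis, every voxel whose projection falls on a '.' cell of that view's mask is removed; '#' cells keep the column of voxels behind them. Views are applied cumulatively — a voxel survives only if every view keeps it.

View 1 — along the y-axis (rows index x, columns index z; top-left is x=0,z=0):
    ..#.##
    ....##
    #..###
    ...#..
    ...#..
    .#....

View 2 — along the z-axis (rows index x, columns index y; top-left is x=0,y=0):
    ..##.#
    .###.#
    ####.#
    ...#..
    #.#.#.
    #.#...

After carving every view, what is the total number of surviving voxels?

voxel count = 43

before carving: 216 voxels (6×6×6)
V1 y: intersect with XZ mask (12 set) -- 72 left
V2 z: intersect with XY mask (18 set) -- 43 left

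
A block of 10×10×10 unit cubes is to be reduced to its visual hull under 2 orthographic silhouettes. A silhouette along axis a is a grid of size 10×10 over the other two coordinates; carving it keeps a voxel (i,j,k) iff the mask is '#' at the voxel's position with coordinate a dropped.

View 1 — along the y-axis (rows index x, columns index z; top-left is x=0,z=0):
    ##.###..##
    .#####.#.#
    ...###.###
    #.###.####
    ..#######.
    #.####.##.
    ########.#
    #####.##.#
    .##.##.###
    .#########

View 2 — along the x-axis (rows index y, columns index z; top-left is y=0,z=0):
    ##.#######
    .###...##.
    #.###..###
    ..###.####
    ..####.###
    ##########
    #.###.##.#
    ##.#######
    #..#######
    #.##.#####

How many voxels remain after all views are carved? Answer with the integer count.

full grid |V| = 1000
V1 y: intersect with XZ mask (75 set) -- 750 left
V2 x: intersect with YZ mask (77 set) -- 593 left

remaining voxels: 593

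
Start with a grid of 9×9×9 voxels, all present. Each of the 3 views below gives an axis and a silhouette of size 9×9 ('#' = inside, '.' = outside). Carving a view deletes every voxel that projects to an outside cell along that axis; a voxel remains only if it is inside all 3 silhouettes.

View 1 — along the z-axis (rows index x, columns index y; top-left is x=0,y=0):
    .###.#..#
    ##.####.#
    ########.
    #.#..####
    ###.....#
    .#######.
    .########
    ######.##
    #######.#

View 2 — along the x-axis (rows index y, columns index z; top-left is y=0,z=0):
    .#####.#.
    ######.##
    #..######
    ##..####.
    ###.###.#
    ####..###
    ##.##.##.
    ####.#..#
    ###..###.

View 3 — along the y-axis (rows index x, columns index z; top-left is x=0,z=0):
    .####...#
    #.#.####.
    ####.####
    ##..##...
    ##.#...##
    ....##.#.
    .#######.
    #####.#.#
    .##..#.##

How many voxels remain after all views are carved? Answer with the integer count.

full grid |V| = 729
[1] z-view keeps 61 columns → grid now 549
[2] x-view keeps 59 columns → grid now 404
[3] y-view keeps 50 columns → grid now 251

remaining voxels: 251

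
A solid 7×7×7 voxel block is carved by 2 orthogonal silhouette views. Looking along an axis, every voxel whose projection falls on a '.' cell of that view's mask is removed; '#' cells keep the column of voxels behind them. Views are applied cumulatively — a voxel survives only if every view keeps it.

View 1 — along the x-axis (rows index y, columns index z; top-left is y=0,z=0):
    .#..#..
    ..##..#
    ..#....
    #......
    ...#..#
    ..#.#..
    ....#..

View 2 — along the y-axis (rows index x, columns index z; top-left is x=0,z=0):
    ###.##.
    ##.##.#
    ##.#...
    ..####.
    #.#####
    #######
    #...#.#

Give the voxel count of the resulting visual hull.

initial block: 7^3 = 343
  1. axis=0 (YZ plane), |mask|=12  ⇒  voxels=84
  2. axis=1 (XZ plane), |mask|=33  ⇒  voxels=58

remaining voxels: 58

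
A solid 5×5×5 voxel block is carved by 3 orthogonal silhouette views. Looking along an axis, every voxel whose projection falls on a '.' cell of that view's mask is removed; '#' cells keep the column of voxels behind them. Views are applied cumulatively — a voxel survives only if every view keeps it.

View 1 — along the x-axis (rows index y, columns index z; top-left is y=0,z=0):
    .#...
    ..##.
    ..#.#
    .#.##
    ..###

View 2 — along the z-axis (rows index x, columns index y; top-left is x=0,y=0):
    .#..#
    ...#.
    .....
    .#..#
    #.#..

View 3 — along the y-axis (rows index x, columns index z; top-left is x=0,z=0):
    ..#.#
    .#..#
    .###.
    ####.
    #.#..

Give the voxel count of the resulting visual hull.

voxel count = 10

before carving: 125 voxels (5×5×5)
  1. axis=0 (YZ plane), |mask|=11  ⇒  voxels=55
  2. axis=2 (XY plane), |mask|=7  ⇒  voxels=16
  3. axis=1 (XZ plane), |mask|=13  ⇒  voxels=10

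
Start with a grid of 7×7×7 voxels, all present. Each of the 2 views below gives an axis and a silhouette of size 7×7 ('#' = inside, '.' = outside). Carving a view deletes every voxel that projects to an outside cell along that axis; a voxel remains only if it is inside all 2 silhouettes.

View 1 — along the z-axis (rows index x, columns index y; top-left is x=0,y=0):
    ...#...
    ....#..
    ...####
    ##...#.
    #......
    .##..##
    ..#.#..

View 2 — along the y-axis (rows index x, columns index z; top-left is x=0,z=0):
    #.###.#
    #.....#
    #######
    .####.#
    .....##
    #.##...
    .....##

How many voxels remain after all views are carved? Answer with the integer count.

initial block: 7^3 = 343
V1 z: intersect with XY mask (16 set) -- 112 left
V2 y: intersect with XZ mask (26 set) -- 68 left

remaining voxels: 68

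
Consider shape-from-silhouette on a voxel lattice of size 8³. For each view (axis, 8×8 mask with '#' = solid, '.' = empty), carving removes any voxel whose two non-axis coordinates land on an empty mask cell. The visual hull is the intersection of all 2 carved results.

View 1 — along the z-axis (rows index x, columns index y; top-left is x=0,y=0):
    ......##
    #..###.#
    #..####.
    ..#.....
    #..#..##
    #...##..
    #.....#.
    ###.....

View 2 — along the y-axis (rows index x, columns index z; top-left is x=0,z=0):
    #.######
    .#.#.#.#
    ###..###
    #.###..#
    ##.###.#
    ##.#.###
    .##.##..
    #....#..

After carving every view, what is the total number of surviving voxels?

start: 8×8×8 = 512 voxels
V1 z: intersect with XY mask (25 set) -- 200 left
V2 y: intersect with XZ mask (40 set) -- 125 left

125 voxels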